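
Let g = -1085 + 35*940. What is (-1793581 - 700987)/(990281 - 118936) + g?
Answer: 27719346607/871345 ≈ 31812.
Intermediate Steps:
g = 31815 (g = -1085 + 32900 = 31815)
(-1793581 - 700987)/(990281 - 118936) + g = (-1793581 - 700987)/(990281 - 118936) + 31815 = -2494568/871345 + 31815 = 27719346607/871345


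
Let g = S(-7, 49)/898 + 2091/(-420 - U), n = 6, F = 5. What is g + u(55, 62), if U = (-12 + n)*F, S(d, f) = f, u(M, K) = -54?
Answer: -1730874/29185 ≈ -59.307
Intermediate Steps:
U = -30 (U = (-12 + 6)*5 = -6*5 = -30)
g = -154884/29185 (g = 49/898 + 2091/(-420 - 1*(-30)) = 49*(1/898) + 2091/(-420 + 30) = 49/898 + 2091/(-390) = 49/898 + 2091*(-1/390) = 49/898 - 697/130 = -154884/29185 ≈ -5.3070)
g + u(55, 62) = -154884/29185 - 54 = -1730874/29185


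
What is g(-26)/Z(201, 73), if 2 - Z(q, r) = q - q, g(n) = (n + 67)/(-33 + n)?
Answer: -41/118 ≈ -0.34746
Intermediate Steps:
g(n) = (67 + n)/(-33 + n)
Z(q, r) = 2 (Z(q, r) = 2 - (q - q) = 2 - 1*0 = 2 + 0 = 2)
g(-26)/Z(201, 73) = ((67 - 26)/(-33 - 26))/2 = (41/(-59))*(½) = -1/59*41*(½) = -41/59*½ = -41/118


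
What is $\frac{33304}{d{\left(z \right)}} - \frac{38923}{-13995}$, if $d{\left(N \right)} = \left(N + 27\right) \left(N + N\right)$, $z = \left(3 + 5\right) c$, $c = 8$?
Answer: $\frac{114933073}{20376720} \approx 5.6404$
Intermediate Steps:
$z = 64$ ($z = \left(3 + 5\right) 8 = 8 \cdot 8 = 64$)
$d{\left(N \right)} = 2 N \left(27 + N\right)$ ($d{\left(N \right)} = \left(27 + N\right) 2 N = 2 N \left(27 + N\right)$)
$\frac{33304}{d{\left(z \right)}} - \frac{38923}{-13995} = \frac{33304}{2 \cdot 64 \left(27 + 64\right)} - \frac{38923}{-13995} = \frac{33304}{2 \cdot 64 \cdot 91} - - \frac{38923}{13995} = \frac{33304}{11648} + \frac{38923}{13995} = 33304 \cdot \frac{1}{11648} + \frac{38923}{13995} = \frac{4163}{1456} + \frac{38923}{13995} = \frac{114933073}{20376720}$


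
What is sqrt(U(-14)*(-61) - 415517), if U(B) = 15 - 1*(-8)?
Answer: 2*I*sqrt(104230) ≈ 645.69*I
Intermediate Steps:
U(B) = 23 (U(B) = 15 + 8 = 23)
sqrt(U(-14)*(-61) - 415517) = sqrt(23*(-61) - 415517) = sqrt(-1403 - 415517) = sqrt(-416920) = 2*I*sqrt(104230)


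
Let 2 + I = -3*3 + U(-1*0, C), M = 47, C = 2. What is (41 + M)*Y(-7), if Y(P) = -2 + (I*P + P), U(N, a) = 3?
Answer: 4136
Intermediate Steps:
I = -8 (I = -2 + (-3*3 + 3) = -2 + (-9 + 3) = -2 - 6 = -8)
Y(P) = -2 - 7*P (Y(P) = -2 + (-8*P + P) = -2 - 7*P)
(41 + M)*Y(-7) = (41 + 47)*(-2 - 7*(-7)) = 88*(-2 + 49) = 88*47 = 4136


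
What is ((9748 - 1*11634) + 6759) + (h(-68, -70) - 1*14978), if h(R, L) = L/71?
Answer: -717525/71 ≈ -10106.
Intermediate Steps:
h(R, L) = L/71 (h(R, L) = L*(1/71) = L/71)
((9748 - 1*11634) + 6759) + (h(-68, -70) - 1*14978) = ((9748 - 1*11634) + 6759) + ((1/71)*(-70) - 1*14978) = ((9748 - 11634) + 6759) + (-70/71 - 14978) = (-1886 + 6759) - 1063508/71 = 4873 - 1063508/71 = -717525/71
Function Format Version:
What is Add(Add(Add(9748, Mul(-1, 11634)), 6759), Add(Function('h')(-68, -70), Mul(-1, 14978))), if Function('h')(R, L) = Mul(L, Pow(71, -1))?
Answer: Rational(-717525, 71) ≈ -10106.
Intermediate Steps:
Function('h')(R, L) = Mul(Rational(1, 71), L) (Function('h')(R, L) = Mul(L, Rational(1, 71)) = Mul(Rational(1, 71), L))
Add(Add(Add(9748, Mul(-1, 11634)), 6759), Add(Function('h')(-68, -70), Mul(-1, 14978))) = Add(Add(Add(9748, Mul(-1, 11634)), 6759), Add(Mul(Rational(1, 71), -70), Mul(-1, 14978))) = Add(Add(Add(9748, -11634), 6759), Add(Rational(-70, 71), -14978)) = Add(Add(-1886, 6759), Rational(-1063508, 71)) = Add(4873, Rational(-1063508, 71)) = Rational(-717525, 71)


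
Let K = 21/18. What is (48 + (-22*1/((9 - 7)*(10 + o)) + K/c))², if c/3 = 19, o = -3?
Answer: 12365217601/5731236 ≈ 2157.5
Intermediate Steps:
c = 57 (c = 3*19 = 57)
K = 7/6 (K = 21*(1/18) = 7/6 ≈ 1.1667)
(48 + (-22*1/((9 - 7)*(10 + o)) + K/c))² = (48 + (-22*1/((9 - 7)*(10 - 3)) + (7/6)/57))² = (48 + (-22/(7*2) + (7/6)*(1/57)))² = (48 + (-22/14 + 7/342))² = (48 + (-22*1/14 + 7/342))² = (48 + (-11/7 + 7/342))² = (48 - 3713/2394)² = (111199/2394)² = 12365217601/5731236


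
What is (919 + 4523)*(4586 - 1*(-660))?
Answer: 28548732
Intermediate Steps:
(919 + 4523)*(4586 - 1*(-660)) = 5442*(4586 + 660) = 5442*5246 = 28548732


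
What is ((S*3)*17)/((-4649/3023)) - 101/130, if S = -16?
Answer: 320210291/604370 ≈ 529.83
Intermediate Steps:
((S*3)*17)/((-4649/3023)) - 101/130 = (-16*3*17)/((-4649/3023)) - 101/130 = (-48*17)/((-4649*1/3023)) - 101*1/130 = -816/(-4649/3023) - 101/130 = -816*(-3023/4649) - 101/130 = 2466768/4649 - 101/130 = 320210291/604370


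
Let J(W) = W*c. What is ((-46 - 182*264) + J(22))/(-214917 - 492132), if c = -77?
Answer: 1844/26187 ≈ 0.070417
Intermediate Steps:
J(W) = -77*W (J(W) = W*(-77) = -77*W)
((-46 - 182*264) + J(22))/(-214917 - 492132) = ((-46 - 182*264) - 77*22)/(-214917 - 492132) = ((-46 - 48048) - 1694)/(-707049) = (-48094 - 1694)*(-1/707049) = -49788*(-1/707049) = 1844/26187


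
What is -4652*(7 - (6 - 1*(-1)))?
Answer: 0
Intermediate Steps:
-4652*(7 - (6 - 1*(-1))) = -4652*(7 - (6 + 1)) = -4652*(7 - 1*7) = -4652*(7 - 7) = -4652*0 = 0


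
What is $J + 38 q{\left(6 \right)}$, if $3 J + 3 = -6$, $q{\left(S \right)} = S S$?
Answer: $1365$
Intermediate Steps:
$q{\left(S \right)} = S^{2}$
$J = -3$ ($J = -1 + \frac{1}{3} \left(-6\right) = -1 - 2 = -3$)
$J + 38 q{\left(6 \right)} = -3 + 38 \cdot 6^{2} = -3 + 38 \cdot 36 = -3 + 1368 = 1365$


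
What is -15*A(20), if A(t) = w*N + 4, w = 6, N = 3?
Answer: -330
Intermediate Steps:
A(t) = 22 (A(t) = 6*3 + 4 = 18 + 4 = 22)
-15*A(20) = -15*22 = -330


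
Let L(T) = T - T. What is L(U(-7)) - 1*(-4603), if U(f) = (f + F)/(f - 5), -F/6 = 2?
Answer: 4603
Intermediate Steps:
F = -12 (F = -6*2 = -12)
U(f) = (-12 + f)/(-5 + f) (U(f) = (f - 12)/(f - 5) = (-12 + f)/(-5 + f))
L(T) = 0
L(U(-7)) - 1*(-4603) = 0 - 1*(-4603) = 0 + 4603 = 4603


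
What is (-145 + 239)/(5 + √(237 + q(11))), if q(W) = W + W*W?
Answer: -235/172 + 141*√41/172 ≈ 3.8828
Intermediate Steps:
q(W) = W + W²
(-145 + 239)/(5 + √(237 + q(11))) = (-145 + 239)/(5 + √(237 + 11*(1 + 11))) = 94/(5 + √(237 + 11*12)) = 94/(5 + √(237 + 132)) = 94/(5 + √369) = 94/(5 + 3*√41)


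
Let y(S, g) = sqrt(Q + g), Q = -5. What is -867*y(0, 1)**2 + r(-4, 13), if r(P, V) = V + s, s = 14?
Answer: 3495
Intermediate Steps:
y(S, g) = sqrt(-5 + g)
r(P, V) = 14 + V (r(P, V) = V + 14 = 14 + V)
-867*y(0, 1)**2 + r(-4, 13) = -867*(sqrt(-5 + 1))**2 + (14 + 13) = -867*(sqrt(-4))**2 + 27 = -867*(2*I)**2 + 27 = -867*(-4) + 27 = 3468 + 27 = 3495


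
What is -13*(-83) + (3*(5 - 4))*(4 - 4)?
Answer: 1079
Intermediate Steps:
-13*(-83) + (3*(5 - 4))*(4 - 4) = 1079 + (3*1)*0 = 1079 + 3*0 = 1079 + 0 = 1079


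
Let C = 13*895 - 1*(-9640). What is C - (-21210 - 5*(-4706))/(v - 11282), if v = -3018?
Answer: 15211741/715 ≈ 21275.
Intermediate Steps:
C = 21275 (C = 11635 + 9640 = 21275)
C - (-21210 - 5*(-4706))/(v - 11282) = 21275 - (-21210 - 5*(-4706))/(-3018 - 11282) = 21275 - (-21210 + 23530)/(-14300) = 21275 - 2320*(-1)/14300 = 21275 - 1*(-116/715) = 21275 + 116/715 = 15211741/715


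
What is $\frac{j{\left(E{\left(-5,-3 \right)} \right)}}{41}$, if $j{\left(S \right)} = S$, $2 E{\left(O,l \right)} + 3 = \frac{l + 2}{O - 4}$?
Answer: $- \frac{13}{369} \approx -0.03523$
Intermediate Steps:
$E{\left(O,l \right)} = - \frac{3}{2} + \frac{2 + l}{2 \left(-4 + O\right)}$ ($E{\left(O,l \right)} = - \frac{3}{2} + \frac{\left(l + 2\right) \frac{1}{O - 4}}{2} = - \frac{3}{2} + \frac{\left(2 + l\right) \frac{1}{-4 + O}}{2} = - \frac{3}{2} + \frac{\frac{1}{-4 + O} \left(2 + l\right)}{2} = - \frac{3}{2} + \frac{2 + l}{2 \left(-4 + O\right)}$)
$\frac{j{\left(E{\left(-5,-3 \right)} \right)}}{41} = \frac{\frac{1}{2} \frac{1}{-4 - 5} \left(14 - 3 - -15\right)}{41} = \frac{\frac{1}{2} \frac{1}{-9} \left(14 - 3 + 15\right)}{41} = \frac{\frac{1}{2} \left(- \frac{1}{9}\right) 26}{41} = \frac{1}{41} \left(- \frac{13}{9}\right) = - \frac{13}{369}$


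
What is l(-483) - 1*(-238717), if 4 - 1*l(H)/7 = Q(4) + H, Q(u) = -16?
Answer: 242238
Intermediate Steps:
l(H) = 140 - 7*H (l(H) = 28 - 7*(-16 + H) = 28 + (112 - 7*H) = 140 - 7*H)
l(-483) - 1*(-238717) = (140 - 7*(-483)) - 1*(-238717) = (140 + 3381) + 238717 = 3521 + 238717 = 242238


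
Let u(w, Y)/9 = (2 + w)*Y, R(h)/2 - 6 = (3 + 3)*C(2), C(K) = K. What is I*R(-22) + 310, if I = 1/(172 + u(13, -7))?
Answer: 239594/773 ≈ 309.95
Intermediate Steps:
R(h) = 36 (R(h) = 12 + 2*((3 + 3)*2) = 12 + 2*(6*2) = 12 + 2*12 = 12 + 24 = 36)
u(w, Y) = 9*Y*(2 + w) (u(w, Y) = 9*((2 + w)*Y) = 9*(Y*(2 + w)) = 9*Y*(2 + w))
I = -1/773 (I = 1/(172 + 9*(-7)*(2 + 13)) = 1/(172 + 9*(-7)*15) = 1/(172 - 945) = 1/(-773) = -1/773 ≈ -0.0012937)
I*R(-22) + 310 = -1/773*36 + 310 = -36/773 + 310 = 239594/773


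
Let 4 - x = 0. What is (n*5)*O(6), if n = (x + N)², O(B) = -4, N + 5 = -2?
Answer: -180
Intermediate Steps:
N = -7 (N = -5 - 2 = -7)
x = 4 (x = 4 - 1*0 = 4 + 0 = 4)
n = 9 (n = (4 - 7)² = (-3)² = 9)
(n*5)*O(6) = (9*5)*(-4) = 45*(-4) = -180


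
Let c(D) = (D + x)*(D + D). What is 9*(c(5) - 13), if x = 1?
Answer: 423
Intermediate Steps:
c(D) = 2*D*(1 + D) (c(D) = (D + 1)*(D + D) = (1 + D)*(2*D) = 2*D*(1 + D))
9*(c(5) - 13) = 9*(2*5*(1 + 5) - 13) = 9*(2*5*6 - 13) = 9*(60 - 13) = 9*47 = 423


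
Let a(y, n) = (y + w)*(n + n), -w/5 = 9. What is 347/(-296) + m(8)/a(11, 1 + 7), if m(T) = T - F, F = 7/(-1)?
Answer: -24151/20128 ≈ -1.1999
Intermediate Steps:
w = -45 (w = -5*9 = -45)
a(y, n) = 2*n*(-45 + y) (a(y, n) = (y - 45)*(n + n) = (-45 + y)*(2*n) = 2*n*(-45 + y))
F = -7 (F = 7*(-1) = -7)
m(T) = 7 + T (m(T) = T - 1*(-7) = T + 7 = 7 + T)
347/(-296) + m(8)/a(11, 1 + 7) = 347/(-296) + (7 + 8)/((2*(1 + 7)*(-45 + 11))) = 347*(-1/296) + 15/((2*8*(-34))) = -347/296 + 15/(-544) = -347/296 + 15*(-1/544) = -347/296 - 15/544 = -24151/20128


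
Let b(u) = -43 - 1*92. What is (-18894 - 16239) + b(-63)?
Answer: -35268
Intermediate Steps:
b(u) = -135 (b(u) = -43 - 92 = -135)
(-18894 - 16239) + b(-63) = (-18894 - 16239) - 135 = -35133 - 135 = -35268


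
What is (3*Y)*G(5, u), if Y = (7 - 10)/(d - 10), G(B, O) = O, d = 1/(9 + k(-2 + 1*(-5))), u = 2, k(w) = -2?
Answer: 42/23 ≈ 1.8261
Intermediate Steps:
d = 1/7 (d = 1/(9 - 2) = 1/7 ≈ 0.14286)
Y = 7/23 (Y = (7 - 10)/(1/7 - 10) = -3/(-69/7) = -3*(-7/69) = 7/23 ≈ 0.30435)
(3*Y)*G(5, u) = (3*(7/23))*2 = (21/23)*2 = 42/23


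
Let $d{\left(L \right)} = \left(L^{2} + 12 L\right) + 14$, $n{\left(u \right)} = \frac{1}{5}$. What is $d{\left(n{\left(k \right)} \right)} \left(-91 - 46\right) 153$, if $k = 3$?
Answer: $- \frac{8614971}{25} \approx -3.446 \cdot 10^{5}$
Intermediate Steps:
$n{\left(u \right)} = \frac{1}{5}$
$d{\left(L \right)} = 14 + L^{2} + 12 L$
$d{\left(n{\left(k \right)} \right)} \left(-91 - 46\right) 153 = \left(14 + \left(\frac{1}{5}\right)^{2} + 12 \cdot \frac{1}{5}\right) \left(-91 - 46\right) 153 = \left(14 + \frac{1}{25} + \frac{12}{5}\right) \left(-91 - 46\right) 153 = \frac{411}{25} \left(-137\right) 153 = \left(- \frac{56307}{25}\right) 153 = - \frac{8614971}{25}$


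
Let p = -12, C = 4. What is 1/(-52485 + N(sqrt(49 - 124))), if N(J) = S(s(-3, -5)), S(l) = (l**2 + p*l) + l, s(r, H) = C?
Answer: -1/52513 ≈ -1.9043e-5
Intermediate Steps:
s(r, H) = 4
S(l) = l**2 - 11*l (S(l) = (l**2 - 12*l) + l = l**2 - 11*l)
N(J) = -28 (N(J) = 4*(-11 + 4) = 4*(-7) = -28)
1/(-52485 + N(sqrt(49 - 124))) = 1/(-52485 - 28) = 1/(-52513) = -1/52513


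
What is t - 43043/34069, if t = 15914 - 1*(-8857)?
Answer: 120554308/4867 ≈ 24770.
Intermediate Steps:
t = 24771 (t = 15914 + 8857 = 24771)
t - 43043/34069 = 24771 - 43043/34069 = 24771 - 43043*1/34069 = 24771 - 6149/4867 = 120554308/4867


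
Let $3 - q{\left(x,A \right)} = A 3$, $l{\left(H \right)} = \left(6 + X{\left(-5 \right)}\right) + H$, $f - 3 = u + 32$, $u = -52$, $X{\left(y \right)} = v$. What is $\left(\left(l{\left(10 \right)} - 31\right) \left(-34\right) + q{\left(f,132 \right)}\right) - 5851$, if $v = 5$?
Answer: $-5904$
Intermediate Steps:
$X{\left(y \right)} = 5$
$f = -17$ ($f = 3 + \left(-52 + 32\right) = 3 - 20 = -17$)
$l{\left(H \right)} = 11 + H$ ($l{\left(H \right)} = \left(6 + 5\right) + H = 11 + H$)
$q{\left(x,A \right)} = 3 - 3 A$ ($q{\left(x,A \right)} = 3 - A 3 = 3 - 3 A$)
$\left(\left(l{\left(10 \right)} - 31\right) \left(-34\right) + q{\left(f,132 \right)}\right) - 5851 = \left(\left(\left(11 + 10\right) - 31\right) \left(-34\right) + \left(3 - 396\right)\right) - 5851 = \left(\left(21 - 31\right) \left(-34\right) + \left(3 - 396\right)\right) - 5851 = \left(\left(-10\right) \left(-34\right) - 393\right) - 5851 = \left(340 - 393\right) - 5851 = -53 - 5851 = -5904$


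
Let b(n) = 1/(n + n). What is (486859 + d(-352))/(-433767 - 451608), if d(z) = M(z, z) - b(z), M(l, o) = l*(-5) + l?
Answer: -343739969/623304000 ≈ -0.55148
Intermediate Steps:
M(l, o) = -4*l (M(l, o) = -5*l + l = -4*l)
b(n) = 1/(2*n)
d(z) = -4*z - 1/(2*z)
(486859 + d(-352))/(-433767 - 451608) = (486859 + (-4*(-352) - ½/(-352)))/(-433767 - 451608) = (486859 + (1408 - ½*(-1/352)))/(-885375) = (486859 + (1408 + 1/704))*(-1/885375) = (486859 + 991233/704)*(-1/885375) = (343739969/704)*(-1/885375) = -343739969/623304000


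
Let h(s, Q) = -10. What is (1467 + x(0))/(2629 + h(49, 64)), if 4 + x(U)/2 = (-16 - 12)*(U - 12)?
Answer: 2131/2619 ≈ 0.81367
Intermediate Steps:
x(U) = 664 - 56*U (x(U) = -8 + 2*((-16 - 12)*(U - 12)) = -8 + 2*(-28*(-12 + U)) = -8 + 2*(336 - 28*U) = -8 + (672 - 56*U) = 664 - 56*U)
(1467 + x(0))/(2629 + h(49, 64)) = (1467 + (664 - 56*0))/(2629 - 10) = (1467 + (664 + 0))/2619 = (1467 + 664)*(1/2619) = 2131*(1/2619) = 2131/2619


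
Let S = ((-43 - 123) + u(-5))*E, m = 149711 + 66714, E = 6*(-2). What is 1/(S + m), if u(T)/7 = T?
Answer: 1/218837 ≈ 4.5696e-6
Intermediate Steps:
E = -12
u(T) = 7*T
m = 216425
S = 2412 (S = ((-43 - 123) + 7*(-5))*(-12) = (-166 - 35)*(-12) = -201*(-12) = 2412)
1/(S + m) = 1/(2412 + 216425) = 1/218837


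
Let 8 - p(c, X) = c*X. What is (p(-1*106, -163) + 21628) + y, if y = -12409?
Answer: -8051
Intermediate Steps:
p(c, X) = 8 - X*c (p(c, X) = 8 - c*X = 8 - X*c)
(p(-1*106, -163) + 21628) + y = ((8 - 1*(-163)*(-1*106)) + 21628) - 12409 = ((8 - 1*(-163)*(-106)) + 21628) - 12409 = ((8 - 17278) + 21628) - 12409 = (-17270 + 21628) - 12409 = 4358 - 12409 = -8051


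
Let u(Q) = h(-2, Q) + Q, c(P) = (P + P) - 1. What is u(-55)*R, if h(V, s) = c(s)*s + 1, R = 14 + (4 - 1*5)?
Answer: 78663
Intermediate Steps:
c(P) = -1 + 2*P (c(P) = 2*P - 1 = -1 + 2*P)
R = 13 (R = 14 + (4 - 5) = 14 - 1 = 13)
h(V, s) = 1 + s*(-1 + 2*s) (h(V, s) = (-1 + 2*s)*s + 1 = s*(-1 + 2*s) + 1 = 1 + s*(-1 + 2*s))
u(Q) = 1 + Q + Q*(-1 + 2*Q) (u(Q) = (1 + Q*(-1 + 2*Q)) + Q = 1 + Q + Q*(-1 + 2*Q))
u(-55)*R = (1 + 2*(-55)²)*13 = (1 + 2*3025)*13 = (1 + 6050)*13 = 6051*13 = 78663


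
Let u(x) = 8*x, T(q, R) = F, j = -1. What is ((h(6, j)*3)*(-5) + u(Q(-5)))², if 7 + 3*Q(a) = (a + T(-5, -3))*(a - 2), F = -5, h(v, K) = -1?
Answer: 33489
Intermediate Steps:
T(q, R) = -5
Q(a) = -7/3 + (-5 + a)*(-2 + a)/3 (Q(a) = -7/3 + ((a - 5)*(a - 2))/3 = -7/3 + ((-5 + a)*(-2 + a))/3 = -7/3 + (-5 + a)*(-2 + a)/3)
((h(6, j)*3)*(-5) + u(Q(-5)))² = (-1*3*(-5) + 8*(1 - 7/3*(-5) + (⅓)*(-5)²))² = (-3*(-5) + 8*(1 + 35/3 + (⅓)*25))² = (15 + 8*(1 + 35/3 + 25/3))² = (15 + 8*21)² = (15 + 168)² = 183² = 33489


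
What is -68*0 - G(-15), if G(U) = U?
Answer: 15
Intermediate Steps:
-68*0 - G(-15) = -68*0 - 1*(-15) = 0 + 15 = 15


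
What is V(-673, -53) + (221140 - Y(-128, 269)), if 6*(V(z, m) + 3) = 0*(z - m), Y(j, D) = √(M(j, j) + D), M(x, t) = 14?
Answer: 221137 - √283 ≈ 2.2112e+5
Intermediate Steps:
Y(j, D) = √(14 + D)
V(z, m) = -3 (V(z, m) = -3 + (0*(z - m))/6 = -3 + (⅙)*0 = -3 + 0 = -3)
V(-673, -53) + (221140 - Y(-128, 269)) = -3 + (221140 - √(14 + 269)) = -3 + (221140 - √283) = 221137 - √283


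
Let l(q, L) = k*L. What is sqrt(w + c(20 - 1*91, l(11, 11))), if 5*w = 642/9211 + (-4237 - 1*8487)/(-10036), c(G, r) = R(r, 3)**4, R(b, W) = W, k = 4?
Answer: 2*sqrt(271276292890553795)/115551995 ≈ 9.0148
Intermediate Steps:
l(q, L) = 4*L
c(G, r) = 81 (c(G, r) = 3**4 = 81)
w = 30910969/115551995 (w = (642/9211 + (-4237 - 1*8487)/(-10036))/5 = (642*(1/9211) + (-4237 - 8487)*(-1/10036))/5 = (642/9211 - 12724*(-1/10036))/5 = (642/9211 + 3181/2509)/5 = (1/5)*(30910969/23110399) = 30910969/115551995 ≈ 0.26751)
sqrt(w + c(20 - 1*91, l(11, 11))) = sqrt(30910969/115551995 + 81) = sqrt(9390622564/115551995) = 2*sqrt(271276292890553795)/115551995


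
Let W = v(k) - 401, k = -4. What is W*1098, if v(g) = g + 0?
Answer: -444690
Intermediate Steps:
v(g) = g
W = -405 (W = -4 - 401 = -405)
W*1098 = -405*1098 = -444690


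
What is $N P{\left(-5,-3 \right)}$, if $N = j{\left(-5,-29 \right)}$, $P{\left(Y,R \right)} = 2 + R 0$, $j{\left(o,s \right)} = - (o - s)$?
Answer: $-48$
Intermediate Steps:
$j{\left(o,s \right)} = s - o$
$P{\left(Y,R \right)} = 2$ ($P{\left(Y,R \right)} = 2 + 0 = 2$)
$N = -24$ ($N = -29 - -5 = -29 + 5 = -24$)
$N P{\left(-5,-3 \right)} = \left(-24\right) 2 = -48$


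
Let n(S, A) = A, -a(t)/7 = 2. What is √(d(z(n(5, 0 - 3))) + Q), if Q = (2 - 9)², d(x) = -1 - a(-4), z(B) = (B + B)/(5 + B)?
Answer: √62 ≈ 7.8740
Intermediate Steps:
a(t) = -14 (a(t) = -7*2 = -14)
z(B) = 2*B/(5 + B) (z(B) = (2*B)/(5 + B) = 2*B/(5 + B))
d(x) = 13 (d(x) = -1 - 1*(-14) = -1 + 14 = 13)
Q = 49 (Q = (-7)² = 49)
√(d(z(n(5, 0 - 3))) + Q) = √(13 + 49) = √62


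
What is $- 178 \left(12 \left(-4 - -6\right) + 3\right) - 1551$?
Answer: $-6357$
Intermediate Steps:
$- 178 \left(12 \left(-4 - -6\right) + 3\right) - 1551 = - 178 \left(12 \left(-4 + 6\right) + 3\right) - 1551 = - 178 \left(12 \cdot 2 + 3\right) - 1551 = - 178 \left(24 + 3\right) - 1551 = \left(-178\right) 27 - 1551 = -4806 - 1551 = -6357$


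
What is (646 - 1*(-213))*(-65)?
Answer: -55835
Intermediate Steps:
(646 - 1*(-213))*(-65) = (646 + 213)*(-65) = 859*(-65) = -55835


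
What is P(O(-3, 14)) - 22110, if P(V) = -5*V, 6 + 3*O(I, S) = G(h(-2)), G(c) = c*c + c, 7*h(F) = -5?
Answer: -3248650/147 ≈ -22100.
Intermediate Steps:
h(F) = -5/7 (h(F) = (⅐)*(-5) = -5/7)
G(c) = c + c² (G(c) = c² + c = c + c²)
O(I, S) = -304/147 (O(I, S) = -2 + (-5*(1 - 5/7)/7)/3 = -2 + (-5/7*2/7)/3 = -2 + (⅓)*(-10/49) = -2 - 10/147 = -304/147)
P(O(-3, 14)) - 22110 = -5*(-304/147) - 22110 = 1520/147 - 22110 = -3248650/147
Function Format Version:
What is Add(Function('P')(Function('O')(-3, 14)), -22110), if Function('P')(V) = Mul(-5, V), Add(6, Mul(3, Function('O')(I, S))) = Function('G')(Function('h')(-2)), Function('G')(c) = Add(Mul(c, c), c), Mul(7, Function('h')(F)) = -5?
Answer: Rational(-3248650, 147) ≈ -22100.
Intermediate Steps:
Function('h')(F) = Rational(-5, 7) (Function('h')(F) = Mul(Rational(1, 7), -5) = Rational(-5, 7))
Function('G')(c) = Add(c, Pow(c, 2)) (Function('G')(c) = Add(Pow(c, 2), c) = Add(c, Pow(c, 2)))
Function('O')(I, S) = Rational(-304, 147) (Function('O')(I, S) = Add(-2, Mul(Rational(1, 3), Mul(Rational(-5, 7), Add(1, Rational(-5, 7))))) = Add(-2, Mul(Rational(1, 3), Mul(Rational(-5, 7), Rational(2, 7)))) = Add(-2, Mul(Rational(1, 3), Rational(-10, 49))) = Add(-2, Rational(-10, 147)) = Rational(-304, 147))
Add(Function('P')(Function('O')(-3, 14)), -22110) = Add(Mul(-5, Rational(-304, 147)), -22110) = Add(Rational(1520, 147), -22110) = Rational(-3248650, 147)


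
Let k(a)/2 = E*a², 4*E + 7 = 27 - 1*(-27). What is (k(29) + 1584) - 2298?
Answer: 38099/2 ≈ 19050.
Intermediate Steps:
E = 47/4 (E = -7/4 + (27 - 1*(-27))/4 = -7/4 + (27 + 27)/4 = -7/4 + (¼)*54 = -7/4 + 27/2 = 47/4 ≈ 11.750)
k(a) = 47*a²/2 (k(a) = 2*(47*a²/4) = 47*a²/2)
(k(29) + 1584) - 2298 = ((47/2)*29² + 1584) - 2298 = ((47/2)*841 + 1584) - 2298 = (39527/2 + 1584) - 2298 = 42695/2 - 2298 = 38099/2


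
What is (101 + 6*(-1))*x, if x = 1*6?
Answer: 570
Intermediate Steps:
x = 6
(101 + 6*(-1))*x = (101 + 6*(-1))*6 = (101 - 6)*6 = 95*6 = 570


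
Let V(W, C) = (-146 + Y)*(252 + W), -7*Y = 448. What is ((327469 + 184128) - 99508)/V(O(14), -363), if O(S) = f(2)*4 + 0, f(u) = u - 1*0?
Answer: -137363/18200 ≈ -7.5474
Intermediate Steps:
Y = -64 (Y = -⅐*448 = -64)
f(u) = u (f(u) = u + 0 = u)
O(S) = 8 (O(S) = 2*4 + 0 = 8 + 0 = 8)
V(W, C) = -52920 - 210*W (V(W, C) = (-146 - 64)*(252 + W) = -210*(252 + W) = -52920 - 210*W)
((327469 + 184128) - 99508)/V(O(14), -363) = ((327469 + 184128) - 99508)/(-52920 - 210*8) = (511597 - 99508)/(-52920 - 1680) = 412089/(-54600) = 412089*(-1/54600) = -137363/18200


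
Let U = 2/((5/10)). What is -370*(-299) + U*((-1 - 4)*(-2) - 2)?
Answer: 110662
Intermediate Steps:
U = 4 (U = 2/((5*(⅒))) = 2/(½) = 2*2 = 4)
-370*(-299) + U*((-1 - 4)*(-2) - 2) = -370*(-299) + 4*((-1 - 4)*(-2) - 2) = 110630 + 4*(-5*(-2) - 2) = 110630 + 4*(10 - 2) = 110630 + 4*8 = 110630 + 32 = 110662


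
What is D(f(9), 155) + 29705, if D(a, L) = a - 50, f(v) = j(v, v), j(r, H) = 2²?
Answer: 29659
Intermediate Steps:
j(r, H) = 4
f(v) = 4
D(a, L) = -50 + a
D(f(9), 155) + 29705 = (-50 + 4) + 29705 = -46 + 29705 = 29659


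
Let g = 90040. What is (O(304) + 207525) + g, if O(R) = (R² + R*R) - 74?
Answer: 482323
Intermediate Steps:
O(R) = -74 + 2*R² (O(R) = (R² + R²) - 74 = 2*R² - 74 = -74 + 2*R²)
(O(304) + 207525) + g = ((-74 + 2*304²) + 207525) + 90040 = ((-74 + 2*92416) + 207525) + 90040 = ((-74 + 184832) + 207525) + 90040 = (184758 + 207525) + 90040 = 392283 + 90040 = 482323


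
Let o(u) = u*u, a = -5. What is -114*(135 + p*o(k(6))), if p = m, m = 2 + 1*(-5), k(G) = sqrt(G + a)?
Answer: -15048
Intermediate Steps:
k(G) = sqrt(-5 + G) (k(G) = sqrt(G - 5) = sqrt(-5 + G))
o(u) = u**2
m = -3 (m = 2 - 5 = -3)
p = -3
-114*(135 + p*o(k(6))) = -114*(135 - 3*(sqrt(-5 + 6))**2) = -114*(135 - 3*(sqrt(1))**2) = -114*(135 - 3*1**2) = -114*(135 - 3*1) = -114*(135 - 3) = -114*132 = -15048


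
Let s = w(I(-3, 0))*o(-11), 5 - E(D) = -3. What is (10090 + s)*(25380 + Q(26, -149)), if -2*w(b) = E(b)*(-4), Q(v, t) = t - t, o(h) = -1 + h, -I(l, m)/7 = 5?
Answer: 251211240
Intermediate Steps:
E(D) = 8 (E(D) = 5 - 1*(-3) = 5 + 3 = 8)
I(l, m) = -35 (I(l, m) = -7*5 = -35)
Q(v, t) = 0
w(b) = 16 (w(b) = -4*(-4) = -½*(-32) = 16)
s = -192 (s = 16*(-1 - 11) = 16*(-12) = -192)
(10090 + s)*(25380 + Q(26, -149)) = (10090 - 192)*(25380 + 0) = 9898*25380 = 251211240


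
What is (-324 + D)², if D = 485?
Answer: 25921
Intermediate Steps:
(-324 + D)² = (-324 + 485)² = 161² = 25921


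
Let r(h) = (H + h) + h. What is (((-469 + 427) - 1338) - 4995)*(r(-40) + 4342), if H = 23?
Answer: -27316875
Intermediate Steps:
r(h) = 23 + 2*h (r(h) = (23 + h) + h = 23 + 2*h)
(((-469 + 427) - 1338) - 4995)*(r(-40) + 4342) = (((-469 + 427) - 1338) - 4995)*((23 + 2*(-40)) + 4342) = ((-42 - 1338) - 4995)*((23 - 80) + 4342) = (-1380 - 4995)*(-57 + 4342) = -6375*4285 = -27316875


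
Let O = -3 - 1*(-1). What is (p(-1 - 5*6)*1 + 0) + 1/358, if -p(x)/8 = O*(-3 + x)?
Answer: -194751/358 ≈ -544.00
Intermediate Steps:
O = -2 (O = -3 + 1 = -2)
p(x) = -48 + 16*x (p(x) = -(-16)*(-3 + x) = -8*(6 - 2*x) = -48 + 16*x)
(p(-1 - 5*6)*1 + 0) + 1/358 = ((-48 + 16*(-1 - 5*6))*1 + 0) + 1/358 = ((-48 + 16*(-1 - 30))*1 + 0) + 1/358 = ((-48 + 16*(-31))*1 + 0) + 1/358 = ((-48 - 496)*1 + 0) + 1/358 = (-544*1 + 0) + 1/358 = (-544 + 0) + 1/358 = -544 + 1/358 = -194751/358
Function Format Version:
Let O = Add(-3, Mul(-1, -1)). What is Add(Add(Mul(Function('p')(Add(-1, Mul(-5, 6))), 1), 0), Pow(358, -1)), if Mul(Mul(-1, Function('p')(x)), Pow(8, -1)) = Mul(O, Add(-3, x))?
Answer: Rational(-194751, 358) ≈ -544.00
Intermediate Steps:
O = -2 (O = Add(-3, 1) = -2)
Function('p')(x) = Add(-48, Mul(16, x)) (Function('p')(x) = Mul(-8, Mul(-2, Add(-3, x))) = Mul(-8, Add(6, Mul(-2, x))) = Add(-48, Mul(16, x)))
Add(Add(Mul(Function('p')(Add(-1, Mul(-5, 6))), 1), 0), Pow(358, -1)) = Add(Add(Mul(Add(-48, Mul(16, Add(-1, Mul(-5, 6)))), 1), 0), Pow(358, -1)) = Add(Add(Mul(Add(-48, Mul(16, Add(-1, -30))), 1), 0), Rational(1, 358)) = Add(Add(Mul(Add(-48, Mul(16, -31)), 1), 0), Rational(1, 358)) = Add(Add(Mul(Add(-48, -496), 1), 0), Rational(1, 358)) = Add(Add(Mul(-544, 1), 0), Rational(1, 358)) = Add(Add(-544, 0), Rational(1, 358)) = Add(-544, Rational(1, 358)) = Rational(-194751, 358)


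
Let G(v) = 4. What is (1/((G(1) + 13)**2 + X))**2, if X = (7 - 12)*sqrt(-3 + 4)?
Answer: 1/80656 ≈ 1.2398e-5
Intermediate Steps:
X = -5 (X = -5*sqrt(1) = -5*1 = -5)
(1/((G(1) + 13)**2 + X))**2 = (1/((4 + 13)**2 - 5))**2 = (1/(17**2 - 5))**2 = (1/(289 - 5))**2 = (1/284)**2 = 1/80656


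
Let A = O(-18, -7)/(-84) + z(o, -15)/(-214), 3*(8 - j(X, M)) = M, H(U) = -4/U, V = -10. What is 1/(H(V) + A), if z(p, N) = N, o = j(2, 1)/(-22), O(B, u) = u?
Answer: 6420/3553 ≈ 1.8069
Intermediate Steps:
j(X, M) = 8 - M/3
o = -23/66 (o = (8 - 1/3*1)/(-22) = (8 - 1/3)*(-1/22) = (23/3)*(-1/22) = -23/66 ≈ -0.34848)
A = 197/1284 (A = -7/(-84) - 15/(-214) = -7*(-1/84) - 15*(-1/214) = 1/12 + 15/214 = 197/1284 ≈ 0.15343)
1/(H(V) + A) = 1/(-4/(-10) + 197/1284) = 1/(-4*(-1/10) + 197/1284) = 1/(2/5 + 197/1284) = 1/(3553/6420) = 6420/3553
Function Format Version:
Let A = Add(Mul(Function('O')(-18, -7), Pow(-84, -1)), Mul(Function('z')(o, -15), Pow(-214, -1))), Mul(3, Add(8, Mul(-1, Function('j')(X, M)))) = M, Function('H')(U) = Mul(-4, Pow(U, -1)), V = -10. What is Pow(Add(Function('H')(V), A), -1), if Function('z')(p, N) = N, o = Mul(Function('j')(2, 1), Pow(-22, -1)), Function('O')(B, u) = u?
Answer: Rational(6420, 3553) ≈ 1.8069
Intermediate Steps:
Function('j')(X, M) = Add(8, Mul(Rational(-1, 3), M))
o = Rational(-23, 66) (o = Mul(Add(8, Mul(Rational(-1, 3), 1)), Pow(-22, -1)) = Mul(Add(8, Rational(-1, 3)), Rational(-1, 22)) = Mul(Rational(23, 3), Rational(-1, 22)) = Rational(-23, 66) ≈ -0.34848)
A = Rational(197, 1284) (A = Add(Mul(-7, Pow(-84, -1)), Mul(-15, Pow(-214, -1))) = Add(Mul(-7, Rational(-1, 84)), Mul(-15, Rational(-1, 214))) = Add(Rational(1, 12), Rational(15, 214)) = Rational(197, 1284) ≈ 0.15343)
Pow(Add(Function('H')(V), A), -1) = Pow(Add(Mul(-4, Pow(-10, -1)), Rational(197, 1284)), -1) = Pow(Add(Mul(-4, Rational(-1, 10)), Rational(197, 1284)), -1) = Pow(Add(Rational(2, 5), Rational(197, 1284)), -1) = Pow(Rational(3553, 6420), -1) = Rational(6420, 3553)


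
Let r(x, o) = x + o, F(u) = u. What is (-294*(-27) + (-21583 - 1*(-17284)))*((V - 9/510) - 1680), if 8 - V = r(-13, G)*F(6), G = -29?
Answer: -878465517/170 ≈ -5.1674e+6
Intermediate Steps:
r(x, o) = o + x
V = 260 (V = 8 - (-29 - 13)*6 = 8 - (-42)*6 = 8 - 1*(-252) = 8 + 252 = 260)
(-294*(-27) + (-21583 - 1*(-17284)))*((V - 9/510) - 1680) = (-294*(-27) + (-21583 - 1*(-17284)))*((260 - 9/510) - 1680) = (7938 + (-21583 + 17284))*((260 - 9/510) - 1680) = (7938 - 4299)*((260 - 1*3/170) - 1680) = 3639*((260 - 3/170) - 1680) = 3639*(44197/170 - 1680) = 3639*(-241403/170) = -878465517/170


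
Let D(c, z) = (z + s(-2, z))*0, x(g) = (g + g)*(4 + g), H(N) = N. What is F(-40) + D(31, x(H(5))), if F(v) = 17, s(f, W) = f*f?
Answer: 17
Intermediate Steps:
s(f, W) = f²
x(g) = 2*g*(4 + g) (x(g) = (2*g)*(4 + g) = 2*g*(4 + g))
D(c, z) = 0 (D(c, z) = (z + (-2)²)*0 = (z + 4)*0 = (4 + z)*0 = 0)
F(-40) + D(31, x(H(5))) = 17 + 0 = 17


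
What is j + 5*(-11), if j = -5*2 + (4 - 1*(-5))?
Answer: -56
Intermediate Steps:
j = -1 (j = -10 + (4 + 5) = -10 + 9 = -1)
j + 5*(-11) = -1 + 5*(-11) = -1 - 55 = -56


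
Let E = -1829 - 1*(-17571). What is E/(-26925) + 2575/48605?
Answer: -139161607/261737925 ≈ -0.53168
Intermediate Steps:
E = 15742 (E = -1829 + 17571 = 15742)
E/(-26925) + 2575/48605 = 15742/(-26925) + 2575/48605 = 15742*(-1/26925) + 2575*(1/48605) = -15742/26925 + 515/9721 = -139161607/261737925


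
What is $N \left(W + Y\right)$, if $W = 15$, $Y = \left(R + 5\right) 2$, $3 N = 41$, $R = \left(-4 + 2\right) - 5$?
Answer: $\frac{451}{3} \approx 150.33$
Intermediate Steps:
$R = -7$ ($R = -2 - 5 = -7$)
$N = \frac{41}{3}$ ($N = \frac{1}{3} \cdot 41 = \frac{41}{3} \approx 13.667$)
$Y = -4$ ($Y = \left(-7 + 5\right) 2 = \left(-2\right) 2 = -4$)
$N \left(W + Y\right) = \frac{41 \left(15 - 4\right)}{3} = \frac{41}{3} \cdot 11 = \frac{451}{3}$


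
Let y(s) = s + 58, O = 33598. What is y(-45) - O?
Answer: -33585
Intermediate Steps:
y(s) = 58 + s
y(-45) - O = (58 - 45) - 1*33598 = 13 - 33598 = -33585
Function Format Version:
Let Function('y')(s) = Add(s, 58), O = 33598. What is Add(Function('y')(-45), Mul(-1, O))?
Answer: -33585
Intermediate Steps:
Function('y')(s) = Add(58, s)
Add(Function('y')(-45), Mul(-1, O)) = Add(Add(58, -45), Mul(-1, 33598)) = Add(13, -33598) = -33585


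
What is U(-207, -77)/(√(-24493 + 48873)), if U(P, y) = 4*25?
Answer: 10*√6095/1219 ≈ 0.64045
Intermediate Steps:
U(P, y) = 100
U(-207, -77)/(√(-24493 + 48873)) = 100/(√(-24493 + 48873)) = 100/(√24380) = 100/((2*√6095)) = 100*(√6095/12190) = 10*√6095/1219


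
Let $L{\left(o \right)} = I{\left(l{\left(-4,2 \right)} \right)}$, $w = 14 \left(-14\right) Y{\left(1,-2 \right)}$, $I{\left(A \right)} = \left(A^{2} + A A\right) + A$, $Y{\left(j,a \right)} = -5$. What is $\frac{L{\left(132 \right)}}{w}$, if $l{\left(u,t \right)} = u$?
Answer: $\frac{1}{35} \approx 0.028571$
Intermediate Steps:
$I{\left(A \right)} = A + 2 A^{2}$ ($I{\left(A \right)} = \left(A^{2} + A^{2}\right) + A = 2 A^{2} + A = A + 2 A^{2}$)
$w = 980$ ($w = 14 \left(-14\right) \left(-5\right) = \left(-196\right) \left(-5\right) = 980$)
$L{\left(o \right)} = 28$ ($L{\left(o \right)} = - 4 \left(1 + 2 \left(-4\right)\right) = - 4 \left(1 - 8\right) = \left(-4\right) \left(-7\right) = 28$)
$\frac{L{\left(132 \right)}}{w} = \frac{28}{980} = 28 \cdot \frac{1}{980} = \frac{1}{35}$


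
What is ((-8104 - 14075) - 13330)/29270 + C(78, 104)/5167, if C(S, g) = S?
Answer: -181191943/151238090 ≈ -1.1981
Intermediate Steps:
((-8104 - 14075) - 13330)/29270 + C(78, 104)/5167 = ((-8104 - 14075) - 13330)/29270 + 78/5167 = (-22179 - 13330)*(1/29270) + 78*(1/5167) = -35509*1/29270 + 78/5167 = -35509/29270 + 78/5167 = -181191943/151238090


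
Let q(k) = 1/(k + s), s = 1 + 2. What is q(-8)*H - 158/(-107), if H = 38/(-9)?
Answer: 11176/4815 ≈ 2.3211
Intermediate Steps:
H = -38/9 (H = 38*(-1/9) = -38/9 ≈ -4.2222)
s = 3
q(k) = 1/(3 + k) (q(k) = 1/(k + 3) = 1/(3 + k))
q(-8)*H - 158/(-107) = -38/9/(3 - 8) - 158/(-107) = -38/9/(-5) - 158*(-1/107) = -1/5*(-38/9) + 158/107 = 38/45 + 158/107 = 11176/4815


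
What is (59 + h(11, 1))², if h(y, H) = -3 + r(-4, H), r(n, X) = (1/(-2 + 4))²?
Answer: 50625/16 ≈ 3164.1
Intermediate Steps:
r(n, X) = ¼ (r(n, X) = (1/2)² = (½)² = ¼)
h(y, H) = -11/4 (h(y, H) = -3 + ¼ = -11/4)
(59 + h(11, 1))² = (59 - 11/4)² = (225/4)² = 50625/16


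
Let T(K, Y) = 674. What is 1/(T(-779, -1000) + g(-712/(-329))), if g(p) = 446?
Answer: 1/1120 ≈ 0.00089286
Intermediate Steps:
1/(T(-779, -1000) + g(-712/(-329))) = 1/(674 + 446) = 1/1120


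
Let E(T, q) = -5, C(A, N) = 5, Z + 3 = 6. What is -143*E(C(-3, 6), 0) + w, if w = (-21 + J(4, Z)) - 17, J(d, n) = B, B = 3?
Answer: 680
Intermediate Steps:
Z = 3 (Z = -3 + 6 = 3)
J(d, n) = 3
w = -35 (w = (-21 + 3) - 17 = -18 - 17 = -35)
-143*E(C(-3, 6), 0) + w = -143*(-5) - 35 = 715 - 35 = 680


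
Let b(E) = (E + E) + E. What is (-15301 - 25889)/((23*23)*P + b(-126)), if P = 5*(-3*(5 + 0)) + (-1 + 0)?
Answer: 20595/20291 ≈ 1.0150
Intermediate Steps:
b(E) = 3*E (b(E) = 2*E + E = 3*E)
P = -76 (P = 5*(-3*5) - 1 = 5*(-15) - 1 = -75 - 1 = -76)
(-15301 - 25889)/((23*23)*P + b(-126)) = (-15301 - 25889)/((23*23)*(-76) + 3*(-126)) = -41190/(529*(-76) - 378) = -41190/(-40204 - 378) = -41190/(-40582) = -41190*(-1/40582) = 20595/20291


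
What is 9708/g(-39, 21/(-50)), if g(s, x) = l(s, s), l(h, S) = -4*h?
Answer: 809/13 ≈ 62.231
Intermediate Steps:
g(s, x) = -4*s
9708/g(-39, 21/(-50)) = 9708/((-4*(-39))) = 9708/156 = 9708*(1/156) = 809/13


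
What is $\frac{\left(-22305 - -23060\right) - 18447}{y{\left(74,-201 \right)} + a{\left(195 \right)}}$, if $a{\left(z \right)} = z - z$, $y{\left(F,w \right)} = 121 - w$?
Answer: $- \frac{8846}{161} \approx -54.944$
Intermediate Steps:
$a{\left(z \right)} = 0$
$\frac{\left(-22305 - -23060\right) - 18447}{y{\left(74,-201 \right)} + a{\left(195 \right)}} = \frac{\left(-22305 - -23060\right) - 18447}{\left(121 - -201\right) + 0} = \frac{\left(-22305 + 23060\right) - 18447}{\left(121 + 201\right) + 0} = \frac{755 - 18447}{322 + 0} = - \frac{17692}{322} = \left(-17692\right) \frac{1}{322} = - \frac{8846}{161}$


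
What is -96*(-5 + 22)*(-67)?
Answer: 109344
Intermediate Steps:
-96*(-5 + 22)*(-67) = -96*17*(-67) = -1632*(-67) = 109344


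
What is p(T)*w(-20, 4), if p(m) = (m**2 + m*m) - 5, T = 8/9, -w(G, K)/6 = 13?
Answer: 7202/27 ≈ 266.74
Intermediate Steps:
w(G, K) = -78 (w(G, K) = -6*13 = -78)
T = 8/9 (T = 8*(1/9) = 8/9 ≈ 0.88889)
p(m) = -5 + 2*m**2 (p(m) = (m**2 + m**2) - 5 = 2*m**2 - 5 = -5 + 2*m**2)
p(T)*w(-20, 4) = (-5 + 2*(8/9)**2)*(-78) = (-5 + 2*(64/81))*(-78) = (-5 + 128/81)*(-78) = -277/81*(-78) = 7202/27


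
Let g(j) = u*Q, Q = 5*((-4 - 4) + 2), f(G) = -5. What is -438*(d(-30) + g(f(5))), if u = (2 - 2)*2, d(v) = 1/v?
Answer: 73/5 ≈ 14.600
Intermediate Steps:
u = 0 (u = 0*2 = 0)
Q = -30 (Q = 5*(-8 + 2) = 5*(-6) = -30)
g(j) = 0 (g(j) = 0*(-30) = 0)
-438*(d(-30) + g(f(5))) = -438*(1/(-30) + 0) = -438*(-1/30 + 0) = -438*(-1/30) = 73/5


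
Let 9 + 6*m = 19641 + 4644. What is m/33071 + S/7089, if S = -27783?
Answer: -296709833/78146773 ≈ -3.7968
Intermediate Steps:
m = 4046 (m = -3/2 + (19641 + 4644)/6 = -3/2 + (1/6)*24285 = -3/2 + 8095/2 = 4046)
m/33071 + S/7089 = 4046/33071 - 27783/7089 = 4046*(1/33071) - 27783*1/7089 = 4046/33071 - 9261/2363 = -296709833/78146773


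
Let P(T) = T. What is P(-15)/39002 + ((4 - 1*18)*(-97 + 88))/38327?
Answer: 4339347/1494829654 ≈ 0.0029029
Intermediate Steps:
P(-15)/39002 + ((4 - 1*18)*(-97 + 88))/38327 = -15/39002 + ((4 - 1*18)*(-97 + 88))/38327 = -15*1/39002 + ((4 - 18)*(-9))*(1/38327) = -15/39002 - 14*(-9)*(1/38327) = -15/39002 + 126*(1/38327) = -15/39002 + 126/38327 = 4339347/1494829654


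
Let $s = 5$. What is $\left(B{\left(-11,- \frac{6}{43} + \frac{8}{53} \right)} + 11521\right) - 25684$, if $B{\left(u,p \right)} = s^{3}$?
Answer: $-14038$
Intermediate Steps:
$B{\left(u,p \right)} = 125$ ($B{\left(u,p \right)} = 5^{3} = 125$)
$\left(B{\left(-11,- \frac{6}{43} + \frac{8}{53} \right)} + 11521\right) - 25684 = \left(125 + 11521\right) - 25684 = 11646 - 25684 = -14038$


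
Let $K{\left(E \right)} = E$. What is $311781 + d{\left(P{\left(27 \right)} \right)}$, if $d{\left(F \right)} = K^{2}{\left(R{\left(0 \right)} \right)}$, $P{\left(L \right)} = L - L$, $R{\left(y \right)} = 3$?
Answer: $311790$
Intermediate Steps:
$P{\left(L \right)} = 0$
$d{\left(F \right)} = 9$ ($d{\left(F \right)} = 3^{2} = 9$)
$311781 + d{\left(P{\left(27 \right)} \right)} = 311781 + 9 = 311790$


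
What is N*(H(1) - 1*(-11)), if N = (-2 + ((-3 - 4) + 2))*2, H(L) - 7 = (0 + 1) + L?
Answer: -280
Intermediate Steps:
H(L) = 8 + L (H(L) = 7 + ((0 + 1) + L) = 7 + (1 + L) = 8 + L)
N = -14 (N = (-2 + (-7 + 2))*2 = (-2 - 5)*2 = -7*2 = -14)
N*(H(1) - 1*(-11)) = -14*((8 + 1) - 1*(-11)) = -14*(9 + 11) = -14*20 = -280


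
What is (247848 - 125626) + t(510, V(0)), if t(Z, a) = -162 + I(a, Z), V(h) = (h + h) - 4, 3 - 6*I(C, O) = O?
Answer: 243951/2 ≈ 1.2198e+5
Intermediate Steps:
I(C, O) = ½ - O/6
V(h) = -4 + 2*h (V(h) = 2*h - 4 = -4 + 2*h)
t(Z, a) = -323/2 - Z/6 (t(Z, a) = -162 + (½ - Z/6) = -323/2 - Z/6)
(247848 - 125626) + t(510, V(0)) = (247848 - 125626) + (-323/2 - ⅙*510) = 122222 + (-323/2 - 85) = 122222 - 493/2 = 243951/2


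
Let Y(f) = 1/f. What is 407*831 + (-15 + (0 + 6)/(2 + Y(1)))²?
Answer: 338386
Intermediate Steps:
407*831 + (-15 + (0 + 6)/(2 + Y(1)))² = 407*831 + (-15 + (0 + 6)/(2 + 1/1))² = 338217 + (-15 + 6/(2 + 1))² = 338217 + (-15 + 6/3)² = 338217 + (-15 + 6*(⅓))² = 338217 + (-15 + 2)² = 338217 + (-13)² = 338217 + 169 = 338386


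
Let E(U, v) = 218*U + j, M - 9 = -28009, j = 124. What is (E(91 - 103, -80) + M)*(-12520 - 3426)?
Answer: 486225432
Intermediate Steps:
M = -28000 (M = 9 - 28009 = -28000)
E(U, v) = 124 + 218*U (E(U, v) = 218*U + 124 = 124 + 218*U)
(E(91 - 103, -80) + M)*(-12520 - 3426) = ((124 + 218*(91 - 103)) - 28000)*(-12520 - 3426) = ((124 + 218*(-12)) - 28000)*(-15946) = ((124 - 2616) - 28000)*(-15946) = (-2492 - 28000)*(-15946) = -30492*(-15946) = 486225432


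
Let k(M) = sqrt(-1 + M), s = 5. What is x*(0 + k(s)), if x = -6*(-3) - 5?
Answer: 26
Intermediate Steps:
x = 13 (x = 18 - 5 = 13)
x*(0 + k(s)) = 13*(0 + sqrt(-1 + 5)) = 13*(0 + sqrt(4)) = 13*(0 + 2) = 13*2 = 26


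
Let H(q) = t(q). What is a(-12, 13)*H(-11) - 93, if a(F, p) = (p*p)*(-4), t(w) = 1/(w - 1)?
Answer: -110/3 ≈ -36.667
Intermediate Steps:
t(w) = 1/(-1 + w)
H(q) = 1/(-1 + q)
a(F, p) = -4*p**2 (a(F, p) = p**2*(-4) = -4*p**2)
a(-12, 13)*H(-11) - 93 = (-4*13**2)/(-1 - 11) - 93 = -4*169/(-12) - 93 = -676*(-1/12) - 93 = 169/3 - 93 = -110/3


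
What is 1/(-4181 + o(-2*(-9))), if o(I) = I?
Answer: -1/4163 ≈ -0.00024021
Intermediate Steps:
1/(-4181 + o(-2*(-9))) = 1/(-4181 - 2*(-9)) = 1/(-4181 + 18) = 1/(-4163) = -1/4163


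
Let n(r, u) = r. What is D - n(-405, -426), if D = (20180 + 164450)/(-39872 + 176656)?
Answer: 27791075/68392 ≈ 406.35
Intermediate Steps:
D = 92315/68392 (D = 184630/136784 = 184630*(1/136784) = 92315/68392 ≈ 1.3498)
D - n(-405, -426) = 92315/68392 - 1*(-405) = 92315/68392 + 405 = 27791075/68392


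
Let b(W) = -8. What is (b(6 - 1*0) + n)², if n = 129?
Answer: 14641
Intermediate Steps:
(b(6 - 1*0) + n)² = (-8 + 129)² = 121² = 14641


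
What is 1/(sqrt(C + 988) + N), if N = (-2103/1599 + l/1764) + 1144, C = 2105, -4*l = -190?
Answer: 4040622302246712/4606329672312481801 - 3535994419776*sqrt(3093)/4606329672312481801 ≈ 0.00083450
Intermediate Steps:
l = 95/2 (l = -1/4*(-190) = 95/2 ≈ 47.500)
N = 2148782563/1880424 (N = (-2103/1599 + (95/2)/1764) + 1144 = (-2103*1/1599 + (95/2)*(1/1764)) + 1144 = (-701/533 + 95/3528) + 1144 = -2422493/1880424 + 1144 = 2148782563/1880424 ≈ 1142.7)
1/(sqrt(C + 988) + N) = 1/(sqrt(2105 + 988) + 2148782563/1880424) = 1/(sqrt(3093) + 2148782563/1880424) = 1/(2148782563/1880424 + sqrt(3093))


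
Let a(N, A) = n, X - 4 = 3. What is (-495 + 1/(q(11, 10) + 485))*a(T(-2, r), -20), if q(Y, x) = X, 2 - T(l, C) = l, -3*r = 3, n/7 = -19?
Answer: 32390687/492 ≈ 65835.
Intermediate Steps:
n = -133 (n = 7*(-19) = -133)
r = -1 (r = -⅓*3 = -1)
T(l, C) = 2 - l
X = 7 (X = 4 + 3 = 7)
q(Y, x) = 7
a(N, A) = -133
(-495 + 1/(q(11, 10) + 485))*a(T(-2, r), -20) = (-495 + 1/(7 + 485))*(-133) = (-495 + 1/492)*(-133) = -243539/492*(-133) = 32390687/492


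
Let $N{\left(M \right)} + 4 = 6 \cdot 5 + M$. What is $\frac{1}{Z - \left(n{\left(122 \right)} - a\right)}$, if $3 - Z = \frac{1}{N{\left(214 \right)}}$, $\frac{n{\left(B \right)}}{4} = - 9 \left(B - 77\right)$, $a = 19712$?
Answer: $\frac{240}{5120399} \approx 4.6871 \cdot 10^{-5}$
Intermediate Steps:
$N{\left(M \right)} = 26 + M$ ($N{\left(M \right)} = -4 + \left(6 \cdot 5 + M\right) = -4 + \left(30 + M\right) = 26 + M$)
$n{\left(B \right)} = 2772 - 36 B$ ($n{\left(B \right)} = 4 \left(- 9 \left(B - 77\right)\right) = 4 \left(- 9 \left(-77 + B\right)\right) = 4 \left(693 - 9 B\right) = 2772 - 36 B$)
$Z = \frac{719}{240}$ ($Z = 3 - \frac{1}{26 + 214} = 3 - \frac{1}{240} = \frac{719}{240} \approx 2.9958$)
$\frac{1}{Z - \left(n{\left(122 \right)} - a\right)} = \frac{1}{\frac{719}{240} - \left(\left(2772 - 4392\right) - 19712\right)} = \frac{1}{\frac{719}{240} - \left(-1620 - 19712\right)} = \frac{1}{\frac{719}{240} - -21332} = \frac{1}{\frac{719}{240} + 21332} = \frac{1}{\frac{5120399}{240}} = \frac{240}{5120399}$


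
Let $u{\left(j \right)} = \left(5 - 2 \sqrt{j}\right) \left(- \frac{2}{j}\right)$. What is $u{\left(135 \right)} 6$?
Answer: $- \frac{4}{9} + \frac{8 \sqrt{15}}{15} \approx 1.6211$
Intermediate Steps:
$u{\left(j \right)} = - \frac{2 \left(5 - 2 \sqrt{j}\right)}{j}$
$u{\left(135 \right)} 6 = \left(- \frac{10}{135} + \frac{4}{3 \sqrt{15}}\right) 6 = \left(\left(-10\right) \frac{1}{135} + 4 \frac{\sqrt{15}}{45}\right) 6 = \left(- \frac{2}{27} + \frac{4 \sqrt{15}}{45}\right) 6 = - \frac{4}{9} + \frac{8 \sqrt{15}}{15}$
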